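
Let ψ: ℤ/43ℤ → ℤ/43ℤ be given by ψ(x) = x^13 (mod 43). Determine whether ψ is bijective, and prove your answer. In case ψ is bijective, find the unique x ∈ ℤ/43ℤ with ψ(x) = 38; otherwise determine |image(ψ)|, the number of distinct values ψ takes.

Since 43 is prime, the nonzero elements of ℤ/43ℤ form a cyclic group of order 42.
As gcd(13, 42) = 1, raising to the 13th power is a bijection on this group: if x_1^13 ≡ x_2^13 then (x_1x_2^{−1})^13 = 1, and the only element of order dividing gcd(13, 42) = 1 is 1, so x_1 = x_2.
With ψ(0) = 0 this makes ψ injective on all of ℤ/43ℤ, hence bijective (finite equal-size domain and codomain). In particular ψ is bijective.
Since ψ is bijective, we find the preimage of 38. The inverse of x ↦ x^13 on (ℤ/43ℤ)^× is x ↦ x^13, because 13·13 = 169 = 4·42 + 1 ≡ 1 (mod 42) and x^{42} = 1 for x ≠ 0 (Fermat). So ψ⁻¹(38) = 38^13 mod 43.
Repeated squaring mod 43: 38^1 ≡ 38, 38^2 ≡ 38² = 1444 ≡ 25, 38^4 ≡ 25² = 625 ≡ 23, 38^8 ≡ 23² = 529 ≡ 13. Since 13 = 8 + 4 + 1, 38^13 ≡ 13·23·38: 13·23 = 299 ≡ 41, then 41·38 = 1558 ≡ 10. So 38^13 ≡ 10 (mod 43).
Hence ψ⁻¹(38) = 10.

10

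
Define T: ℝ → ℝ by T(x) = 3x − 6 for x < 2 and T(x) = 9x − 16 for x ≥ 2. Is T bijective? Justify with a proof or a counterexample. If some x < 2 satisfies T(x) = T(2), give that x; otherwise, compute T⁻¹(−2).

4/3

Both pieces are strictly increasing (slopes 3 and 9), so each is injective on its own interval.
The left piece maps (−∞, 2) onto (−∞, 0); the right piece maps [2, ∞) onto [2, ∞).
The images leave a gap (0 has no preimage), so T is not surjective, hence not bijective.
Because the two images are disjoint, no x < 2 has T(x) = T(2), so we compute T⁻¹(−2): −2 lies in (−∞, 0), so solve 3x − 6 = −2: x = (−2 + 6)/3 = 4/3.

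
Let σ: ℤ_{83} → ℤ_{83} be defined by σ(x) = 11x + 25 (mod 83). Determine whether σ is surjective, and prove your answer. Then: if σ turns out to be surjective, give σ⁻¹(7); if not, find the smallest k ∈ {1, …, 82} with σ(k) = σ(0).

Recall that σ is surjective if every y in the codomain equals σ(x) for some x in the domain.
Since gcd(11, 83) = 1, 11 is invertible modulo 83. Euclid's algorithm: 83 = 7·11 + 6, 11 = 1·6 + 5, 6 = 1·5 + 1; back-substituting gives 1 = 68·11 − 9·83, so 11⁻¹ ≡ 68 (mod 83).
Then y ↦ 68(y − 25) is a two-sided inverse to σ, so every y ∈ ℤ_{83} has a preimage.
So σ is surjective.
Since σ is surjective, we compute σ⁻¹(7): solve 11x + 25 ≡ 7 (mod 83), i.e. 11x ≡ 65 (mod 83).
Multiplying by 11⁻¹ = 68 gives x ≡ 68·65 = 4420 = 53·83 + 21 ≡ 21 (mod 83).
Check: σ(21) = 11·21 + 25 = 256 = 3·83 + 7 ≡ 7 (mod 83).

21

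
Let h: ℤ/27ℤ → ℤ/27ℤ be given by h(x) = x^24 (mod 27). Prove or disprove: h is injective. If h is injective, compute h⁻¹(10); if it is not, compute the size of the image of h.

4

h(0) = 0^24 = 0.
h(3): Repeated squaring mod 27: 3^1 ≡ 3, 3^2 ≡ 3² = 9, 3^4 ≡ 9² = 81 ≡ 0, 3^8 ≡ 0² = 0, 3^16 ≡ 0² = 0. Since 24 = 16 + 8, 3^24 ≡ 0·0: 0·0 = 0. So 3^24 ≡ 0 (mod 27).
So h(0) = h(3) = 0 while 0 ≠ 3, therefore h is not injective.
Since h is not injective, we determine |image(h)|. Computing x^24 mod 27 for each x (by repeated squaring, reducing mod 27 at every step), the values h(0), h(1), …, h(26) are: 0, 1, 10, 0, 19, 19, 0, 10, 1, 0, 1, 10, 0, 19, 19, 0, 10, 1, 0, 1, 10, 0, 19, 19, 0, 10, 1.
The distinct values are {0, 1, 10, 19}; there are 4 of them.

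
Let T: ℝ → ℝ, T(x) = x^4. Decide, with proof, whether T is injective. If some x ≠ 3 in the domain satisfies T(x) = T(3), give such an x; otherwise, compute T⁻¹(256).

T(3) = 81 = (−3)^4 = T(−3) (since 4 is even), with 3 ≠ −3. So T is not injective.
For the follow-up, such an x exists: taking x = −3 ∈ ℝ gives T(−3) = 81 = T(3) with −3 ≠ 3.

-3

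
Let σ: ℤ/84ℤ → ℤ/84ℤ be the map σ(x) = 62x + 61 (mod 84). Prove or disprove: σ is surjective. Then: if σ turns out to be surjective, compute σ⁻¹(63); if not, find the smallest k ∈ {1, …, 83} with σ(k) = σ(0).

Recall: surjectivity means every element of the codomain has a preimage under σ.
Since gcd(62, 84) = 2, we have 62x ≡ 0 (mod 2) for all x, so σ(x) ≡ 1 (mod 2).
But 0 ≢ 1 (mod 2), so 0 ∈ ℤ/84ℤ has no preimage. Hence σ is not surjective.
Since σ is not surjective, we find the least positive k with σ(k) = σ(0): this means 62k ≡ 0 (mod 84), i.e. 84 ∣ 62k. Since gcd(62, 84) = 2, dividing through by 2 this holds exactly when 42 ∣ 31k, and as gcd(31, 42) = 1, exactly when 42 ∣ k.
The smallest positive such k is 42.

42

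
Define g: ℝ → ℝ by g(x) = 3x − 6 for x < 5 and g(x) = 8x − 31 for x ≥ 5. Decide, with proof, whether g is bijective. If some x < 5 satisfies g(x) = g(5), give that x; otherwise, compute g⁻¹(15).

Both pieces are strictly increasing (slopes 3 and 8), so each is injective on its own interval.
The left piece maps (−∞, 5) onto (−∞, 9); the right piece maps [5, ∞) onto [9, ∞).
Since 9 = 9, the images partition ℝ: g is injective and surjective, hence bijective.
Because the two images are disjoint, no x < 5 has g(x) = g(5), so we compute g⁻¹(15): 15 lies in [9, ∞), so solve 8x − 31 = 15: x = (15 + 31)/8 = 23/4.

23/4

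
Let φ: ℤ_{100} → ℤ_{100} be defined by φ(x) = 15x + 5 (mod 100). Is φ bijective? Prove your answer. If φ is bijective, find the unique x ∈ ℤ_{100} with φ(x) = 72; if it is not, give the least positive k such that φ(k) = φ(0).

20

We have gcd(15, 100) = 5 > 1. Taking x_1 = 0 and x_2 = 20: φ(0) = 5 and φ(20) = 15·20 + 5 = 305 ≡ 5 (mod 100).
So φ(0) = φ(20) while 0 ≠ 20, so φ is not injective, hence not bijective.
Since φ is not bijective, we find the least positive k with φ(k) = φ(0): this means 15k ≡ 0 (mod 100), i.e. 100 ∣ 15k. Since gcd(15, 100) = 5, dividing through by 5 this holds exactly when 20 ∣ 3k, and as gcd(3, 20) = 1, exactly when 20 ∣ k.
The smallest positive such k is 20.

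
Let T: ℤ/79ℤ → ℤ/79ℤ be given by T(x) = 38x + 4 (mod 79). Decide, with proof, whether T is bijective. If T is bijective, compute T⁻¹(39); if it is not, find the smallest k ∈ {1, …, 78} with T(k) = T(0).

3

Suppose T(x_1) = T(x_2) in ℤ/79ℤ. Then 38x_1 + 4 ≡ 38x_2 + 4 (mod 79), thus 38(x_1 − x_2) ≡ 0 (mod 79).
Since gcd(38, 79) = 1, 38 is invertible modulo 79, so x_1 − x_2 ≡ 0 (mod 79), i.e. x_1 = x_2.
We now compute 38⁻¹ mod 79 explicitly. Euclid's algorithm: 79 = 2·38 + 3, 38 = 12·3 + 2, 3 = 1·2 + 1; back-substituting gives 1 = 52·38 − 25·79, so 38⁻¹ ≡ 52 (mod 79).
For any y ∈ ℤ/79ℤ, x = 52(y − 4) mod 79 satisfies T(x) = 38·52(y − 4) + 4 ≡ y (since 38·52 ≡ 1 mod 79). So every y has a preimage.
Hence T is bijective.
Since T is bijective, we find T⁻¹(39): we need 38x ≡ 39 − 4 ≡ 35 (mod 79). Using 38⁻¹ = 52: x ≡ 52·35 = 1820 = 23·79 + 3, so x = 3.
Check: T(3) = 38·3 + 4 = 118 = 1·79 + 39 ≡ 39 (mod 79).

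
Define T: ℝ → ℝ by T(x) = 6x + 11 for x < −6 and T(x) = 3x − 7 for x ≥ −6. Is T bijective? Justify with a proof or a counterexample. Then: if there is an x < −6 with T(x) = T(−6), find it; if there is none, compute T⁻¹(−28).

-13/2

Both pieces are strictly increasing (slopes 6 and 3), so each is injective on its own interval.
The left piece maps (−∞, −6) onto (−∞, −25); the right piece maps [−6, ∞) onto [−25, ∞).
Since −25 = −25, the images partition ℝ: T is injective and surjective, hence bijective.
Because the two images are disjoint, no x < −6 has T(x) = T(−6), so we compute T⁻¹(−28): −28 lies in (−∞, −25), so solve 6x + 11 = −28: x = (−28 − 11)/6 = −13/2.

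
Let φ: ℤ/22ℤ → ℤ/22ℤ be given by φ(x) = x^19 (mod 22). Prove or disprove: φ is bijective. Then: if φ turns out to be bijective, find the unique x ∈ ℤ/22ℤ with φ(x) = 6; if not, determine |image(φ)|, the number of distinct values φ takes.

2

Computing x^19 mod 22 for each x (by repeated squaring, reducing mod 22 at every step), the values φ(0), φ(1), …, φ(21) are: 0, 1, 6, 15, 14, 9, 2, 19, 18, 5, 10, 11, 12, 17, 4, 3, 20, 13, 8, 7, 16, 21.
Every element of ℤ/22ℤ appears exactly once in this list, so φ is a bijection, and in particular bijective.
Since φ is bijective, we read off the preimage of 6 from the same table: φ(2) = 6, so φ⁻¹(6) = 2.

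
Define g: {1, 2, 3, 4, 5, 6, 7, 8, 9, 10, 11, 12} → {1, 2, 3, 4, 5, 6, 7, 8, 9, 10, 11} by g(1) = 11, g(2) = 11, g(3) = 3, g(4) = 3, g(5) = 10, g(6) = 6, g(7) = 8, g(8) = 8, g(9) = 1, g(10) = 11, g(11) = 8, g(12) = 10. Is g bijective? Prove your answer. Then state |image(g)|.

g(1) = 11 = g(2) with 1 ≠ 2, so g is not injective, hence not bijective.
The image of g is {1, 3, 6, 8, 10, 11}, which has 6 elements.

6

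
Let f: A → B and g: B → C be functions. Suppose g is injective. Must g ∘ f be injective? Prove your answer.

not injective

No. Take A = {0, 1}, B = C = {0, 1, 2, 3}, f(0) = f(1) = 0, and g = identity (injective).
Then (g ∘ f)(0) = (g ∘ f)(1) = 0 with 0 ≠ 1, so g ∘ f is not injective.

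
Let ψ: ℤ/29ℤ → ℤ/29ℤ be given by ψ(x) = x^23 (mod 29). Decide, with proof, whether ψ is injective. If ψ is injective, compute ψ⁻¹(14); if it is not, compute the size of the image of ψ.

8

Since 29 is prime, the nonzero elements of ℤ/29ℤ form a cyclic group of order 28.
As gcd(23, 28) = 1, raising to the 23rd power is a bijection on this group: if u^23 ≡ v^23 then (uv^{−1})^23 = 1, and the only element of order dividing gcd(23, 28) = 1 is 1, so u = v.
With ψ(0) = 0 this makes ψ injective on all of ℤ/29ℤ, hence bijective (finite equal-size domain and codomain). In particular ψ is injective.
Since ψ is injective, we find the preimage of 14. The inverse of x ↦ x^23 on (ℤ/29ℤ)^× is x ↦ x^11, because 23·11 = 253 = 9·28 + 1 ≡ 1 (mod 28) and x^{28} = 1 for x ≠ 0 (Fermat). So ψ⁻¹(14) = 14^11 mod 29.
Repeated squaring mod 29: 14^1 ≡ 14, 14^2 ≡ 14² = 196 ≡ 22, 14^4 ≡ 22² = 484 ≡ 20, 14^8 ≡ 20² = 400 ≡ 23. Since 11 = 8 + 2 + 1, 14^11 ≡ 23·22·14: 23·22 = 506 ≡ 13, then 13·14 = 182 ≡ 8. So 14^11 ≡ 8 (mod 29).
Hence ψ⁻¹(14) = 8.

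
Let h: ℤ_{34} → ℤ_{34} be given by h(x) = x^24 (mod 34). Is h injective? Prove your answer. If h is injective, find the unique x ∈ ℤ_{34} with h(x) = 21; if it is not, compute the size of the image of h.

h(2): Repeated squaring mod 34: 2^1 ≡ 2, 2^2 ≡ 2² = 4, 2^4 ≡ 4² = 16, 2^8 ≡ 16² = 256 ≡ 18, 2^16 ≡ 18² = 324 ≡ 18. Since 24 = 16 + 8, 2^24 ≡ 18·18: 18·18 = 324 ≡ 18. So 2^24 ≡ 18 (mod 34).
h(4): Repeated squaring mod 34: 4^1 ≡ 4, 4^2 ≡ 4² = 16, 4^4 ≡ 16² = 256 ≡ 18, 4^8 ≡ 18² = 324 ≡ 18, 4^16 ≡ 18² = 324 ≡ 18. Since 24 = 16 + 8, 4^24 ≡ 18·18: 18·18 = 324 ≡ 18. So 4^24 ≡ 18 (mod 34).
So h(2) = h(4) = 18 while 2 ≠ 4, so h is not injective.
Since h is not injective, we determine |image(h)|. Computing x^24 mod 34 for each x (by repeated squaring, reducing mod 34 at every step), the values h(0), h(1), …, h(33) are: 0, 1, 18, 33, 18, 33, 16, 33, 18, 1, 16, 33, 16, 1, 16, 1, 18, 17, 18, 1, 16, 1, 16, 33, 16, 1, 18, 33, 16, 33, 18, 33, 18, 1.
The distinct values are {0, 1, 16, 17, 18, 33}; there are 6 of them.

6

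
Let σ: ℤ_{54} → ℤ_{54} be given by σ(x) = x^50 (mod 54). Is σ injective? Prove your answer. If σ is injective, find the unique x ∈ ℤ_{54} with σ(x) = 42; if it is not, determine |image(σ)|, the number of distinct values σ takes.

20

σ(0) = 0^50 = 0.
σ(6): Repeated squaring mod 54: 6^1 ≡ 6, 6^2 ≡ 6² = 36, 6^4 ≡ 36² = 1296 ≡ 0, 6^8 ≡ 0² = 0, 6^16 ≡ 0² = 0, 6^32 ≡ 0² = 0. Since 50 = 32 + 16 + 2, 6^50 ≡ 0·0·36: 0·0 = 0, then 0·36 = 0. So 6^50 ≡ 0 (mod 54).
So σ(0) = σ(6) = 0 while 0 ≠ 6, therefore σ is not injective.
Since σ is not injective, we determine |image(σ)|. Computing x^50 mod 54 for each x (by repeated squaring, reducing mod 54 at every step), the values σ(0), σ(1), …, σ(53) are: 0, 1, 22, 27, 52, 7, 0, 13, 10, 27, 46, 31, 0, 43, 16, 27, 4, 19, 0, 37, 40, 27, 34, 25, 0, 49, 28, 27, 28, 49, 0, 25, 34, 27, 40, 37, 0, 19, 4, 27, 16, 43, 0, 31, 46, 27, 10, 13, 0, 7, 52, 27, 22, 1.
The distinct values are {0, 1, 4, 7, 10, 13, 16, 19, 22, 25, 27, 28, 31, 34, 37, 40, 43, 46, 49, 52}; there are 20 of them.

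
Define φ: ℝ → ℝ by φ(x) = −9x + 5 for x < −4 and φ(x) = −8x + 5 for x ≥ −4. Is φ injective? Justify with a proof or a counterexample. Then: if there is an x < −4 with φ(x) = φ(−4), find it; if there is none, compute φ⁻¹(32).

-27/8

Both pieces are strictly decreasing (slopes −9 and −8), so each is injective on its own interval.
The left piece maps (−∞, −4) onto (41, ∞); the right piece maps [−4, ∞) onto (−∞, 37].
These images are disjoint, so no value is attained by both pieces. Thus φ is injective.
Because the two images are disjoint, no x < −4 has φ(x) = φ(−4), so we compute φ⁻¹(32): 32 lies in (−∞, 37], so solve −8x + 5 = 32: x = (32 − 5)/(−8) = −27/8.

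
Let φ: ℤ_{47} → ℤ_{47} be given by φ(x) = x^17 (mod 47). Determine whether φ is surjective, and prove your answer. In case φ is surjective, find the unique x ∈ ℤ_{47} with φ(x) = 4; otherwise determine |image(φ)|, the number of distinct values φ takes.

9

Since 47 is prime, the nonzero elements of ℤ_{47} form a cyclic group of order 46.
As gcd(17, 46) = 1, raising to the 17th power is a bijection on this group: if s^17 ≡ t^17 then (st^{−1})^17 = 1, and the only element of order dividing gcd(17, 46) = 1 is 1, so s = t.
With φ(0) = 0 this makes φ injective on all of ℤ_{47}, hence bijective (finite equal-size domain and codomain). In particular φ is surjective.
Since φ is surjective, we find the preimage of 4. The inverse of x ↦ x^17 on (ℤ_{47})^× is x ↦ x^19, because 17·19 = 323 = 7·46 + 1 ≡ 1 (mod 46) and x^{46} = 1 for x ≠ 0 (Fermat). So φ⁻¹(4) = 4^19 mod 47.
Repeated squaring mod 47: 4^1 ≡ 4, 4^2 ≡ 4² = 16, 4^4 ≡ 16² = 256 ≡ 21, 4^8 ≡ 21² = 441 ≡ 18, 4^16 ≡ 18² = 324 ≡ 42. Since 19 = 16 + 2 + 1, 4^19 ≡ 42·16·4: 42·16 = 672 ≡ 14, then 14·4 = 56 ≡ 9. So 4^19 ≡ 9 (mod 47).
Hence φ⁻¹(4) = 9.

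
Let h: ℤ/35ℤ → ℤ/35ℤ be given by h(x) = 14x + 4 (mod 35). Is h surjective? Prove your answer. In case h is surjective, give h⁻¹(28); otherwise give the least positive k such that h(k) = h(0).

Since gcd(14, 35) = 7, we have 14x ≡ 0 (mod 7) for all x, so h(x) ≡ 4 (mod 7).
But 0 ≢ 4 (mod 7), so 0 ∈ ℤ/35ℤ has no preimage. So h is not surjective.
Since h is not surjective, we find the least positive k with h(k) = h(0): this means 14k ≡ 0 (mod 35), i.e. 35 ∣ 14k. Since gcd(14, 35) = 7, dividing through by 7 this holds exactly when 5 ∣ 2k, and as gcd(2, 5) = 1, exactly when 5 ∣ k.
The smallest positive such k is 5.

5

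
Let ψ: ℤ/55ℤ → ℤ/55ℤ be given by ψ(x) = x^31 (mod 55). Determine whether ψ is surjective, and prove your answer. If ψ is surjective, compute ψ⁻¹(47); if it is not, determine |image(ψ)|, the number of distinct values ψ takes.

3

Computing x^31 mod 55 for each x (by repeated squaring, reducing mod 55 at every step), the values ψ(0), ψ(1), …, ψ(54) are: 0, 1, 13, 47, 4, 5, 6, 18, 52, 9, 10, 11, 23, 2, 14, 15, 16, 28, 7, 19, 20, 21, 33, 12, 24, 25, 26, 38, 17, 29, 30, 31, 43, 22, 34, 35, 36, 48, 27, 39, 40, 41, 53, 32, 44, 45, 46, 3, 37, 49, 50, 51, 8, 42, 54.
Every element of ℤ/55ℤ appears exactly once in this list, so ψ is a bijection, and in particular surjective.
Since ψ is surjective, we read off the preimage of 47 from the same table: ψ(3) = 47, so ψ⁻¹(47) = 3.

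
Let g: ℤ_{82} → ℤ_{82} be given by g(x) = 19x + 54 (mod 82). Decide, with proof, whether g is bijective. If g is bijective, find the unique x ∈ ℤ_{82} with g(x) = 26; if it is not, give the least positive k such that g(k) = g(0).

Recall that g is injective if g(u) = g(v) implies u = v.
If g(u) = g(v), then 19u ≡ 19v (mod 82). Because gcd(19, 82) = 1, we may cancel 19 to get u ≡ v (mod 82).
We now compute 19⁻¹ mod 82 explicitly. Euclid's algorithm: 82 = 4·19 + 6, 19 = 3·6 + 1; back-substituting gives 1 = 13·19 − 3·82, so 19⁻¹ ≡ 13 (mod 82).
For any y ∈ ℤ_{82}, x = 13(y − 54) mod 82 satisfies g(x) = 19·13(y − 54) + 54 ≡ y (since 19·13 ≡ 1 mod 82). So every y has a preimage.
Therefore g is bijective.
Since g is bijective, we find g⁻¹(26): we need 19x ≡ 26 − 54 ≡ 54 (mod 82). Using 19⁻¹ = 13: x ≡ 13·54 = 702 = 8·82 + 46, so x = 46.
Check: g(46) = 19·46 + 54 = 928 = 11·82 + 26 ≡ 26 (mod 82).

46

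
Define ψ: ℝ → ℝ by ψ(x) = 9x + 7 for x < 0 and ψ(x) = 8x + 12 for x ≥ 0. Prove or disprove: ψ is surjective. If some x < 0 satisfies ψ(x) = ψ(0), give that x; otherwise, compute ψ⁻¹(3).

-4/9

Both pieces are strictly increasing (slopes 9 and 8), so each is injective on its own interval.
The left piece maps (−∞, 0) onto (−∞, 7); the right piece maps [0, ∞) onto [12, ∞).
The union (−∞, 7) ∪ [12, ∞) omits the interval between 7 and 12; in particular 7 has no preimage. So ψ is not surjective.
Because the two images are disjoint, no x < 0 has ψ(x) = ψ(0), so we compute ψ⁻¹(3): 3 lies in (−∞, 7), so solve 9x + 7 = 3: x = (3 − 7)/9 = −4/9.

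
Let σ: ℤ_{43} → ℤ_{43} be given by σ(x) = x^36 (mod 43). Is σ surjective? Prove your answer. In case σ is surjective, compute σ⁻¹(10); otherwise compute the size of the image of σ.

σ(1) = 1^36 = 1.
σ(6): Repeated squaring mod 43: 6^1 ≡ 6, 6^2 ≡ 6² = 36, 6^4 ≡ 36² = 1296 ≡ 6, 6^8 ≡ 6² = 36, 6^16 ≡ 36² = 1296 ≡ 6, 6^32 ≡ 6² = 36. Since 36 = 32 + 4, 6^36 ≡ 36·6: 36·6 = 216 ≡ 1. So 6^36 ≡ 1 (mod 43).
So σ(1) = σ(6) = 1 while 1 ≠ 6, hence σ is not injective.
A non-injective map from the 43-element set ℤ_{43} to itself takes at most 42 distinct values, so it cannot be surjective. Hence σ is not surjective.
Since σ is not surjective, we determine |image(σ)|. Computing x^36 mod 43 for each x (by repeated squaring, reducing mod 43 at every step), the values σ(0), σ(1), …, σ(42) are: 0, 1, 41, 21, 4, 35, 1, 1, 35, 11, 16, 11, 41, 35, 41, 4, 16, 16, 21, 4, 11, 21, 21, 11, 4, 21, 16, 16, 4, 41, 35, 41, 11, 16, 11, 35, 1, 1, 35, 4, 21, 41, 1.
The distinct values are {0, 1, 4, 11, 16, 21, 35, 41}; there are 8 of them.

8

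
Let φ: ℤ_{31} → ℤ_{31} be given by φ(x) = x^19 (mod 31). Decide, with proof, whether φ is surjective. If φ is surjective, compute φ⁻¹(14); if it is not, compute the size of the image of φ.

7

Since 31 is prime, the nonzero elements of ℤ_{31} form a cyclic group of order 30.
As gcd(19, 30) = 1, raising to the 19th power is a bijection on this group: if x_1^19 ≡ x_2^19 then (x_1x_2^{−1})^19 = 1, and the only element of order dividing gcd(19, 30) = 1 is 1, so x_1 = x_2.
With φ(0) = 0 this makes φ injective on all of ℤ_{31}, hence bijective (finite equal-size domain and codomain). In particular φ is surjective.
Since φ is surjective, we find the preimage of 14. The inverse of x ↦ x^19 on (ℤ_{31})^× is x ↦ x^19, because 19·19 = 361 = 12·30 + 1 ≡ 1 (mod 30) and x^{30} = 1 for x ≠ 0 (Fermat). So φ⁻¹(14) = 14^19 mod 31.
Repeated squaring mod 31: 14^1 ≡ 14, 14^2 ≡ 14² = 196 ≡ 10, 14^4 ≡ 10² = 100 ≡ 7, 14^8 ≡ 7² = 49 ≡ 18, 14^16 ≡ 18² = 324 ≡ 14. Since 19 = 16 + 2 + 1, 14^19 ≡ 14·10·14: 14·10 = 140 ≡ 16, then 16·14 = 224 ≡ 7. So 14^19 ≡ 7 (mod 31).
Hence φ⁻¹(14) = 7.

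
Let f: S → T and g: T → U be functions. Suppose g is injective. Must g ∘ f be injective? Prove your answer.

not injective

No. Take S = {1, 2}, T = U = {1, 2, 3, 4, 5}, f(1) = f(2) = 1, and g = identity (injective).
Then (g ∘ f)(1) = (g ∘ f)(2) = 1 with 1 ≠ 2, so g ∘ f is not injective.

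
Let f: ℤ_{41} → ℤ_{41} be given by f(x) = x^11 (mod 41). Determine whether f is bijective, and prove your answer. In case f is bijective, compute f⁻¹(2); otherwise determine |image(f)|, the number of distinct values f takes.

Since 41 is prime, the nonzero elements of ℤ_{41} form a cyclic group of order 40.
As gcd(11, 40) = 1, raising to the 11th power is a bijection on this group: if x_1^11 ≡ x_2^11 then (x_1x_2^{−1})^11 = 1, and the only element of order dividing gcd(11, 40) = 1 is 1, so x_1 = x_2.
With f(0) = 0 this makes f injective on all of ℤ_{41}, hence bijective (finite equal-size domain and codomain). In particular f is bijective.
Since f is bijective, we find the preimage of 2. The inverse of x ↦ x^11 on (ℤ_{41})^× is x ↦ x^11, because 11·11 = 121 = 3·40 + 1 ≡ 1 (mod 40) and x^{40} = 1 for x ≠ 0 (Fermat). So f⁻¹(2) = 2^11 mod 41.
Repeated squaring mod 41: 2^1 ≡ 2, 2^2 ≡ 2² = 4, 2^4 ≡ 4² = 16, 2^8 ≡ 16² = 256 ≡ 10. Since 11 = 8 + 2 + 1, 2^11 ≡ 10·4·2: 10·4 = 40, then 40·2 = 80 ≡ 39. So 2^11 ≡ 39 (mod 41).
Hence f⁻¹(2) = 39.

39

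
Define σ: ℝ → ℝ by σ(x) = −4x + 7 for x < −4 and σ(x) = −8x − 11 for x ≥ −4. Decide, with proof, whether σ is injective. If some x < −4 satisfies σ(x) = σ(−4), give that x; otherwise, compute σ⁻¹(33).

-13/2

Both pieces are strictly decreasing (slopes −4 and −8), so each is injective on its own interval.
The left piece maps (−∞, −4) onto (23, ∞); the right piece maps [−4, ∞) onto (−∞, 21].
These images are disjoint, so no value is attained by both pieces. Thus σ is injective.
Because the two images are disjoint, no x < −4 has σ(x) = σ(−4), so we compute σ⁻¹(33): 33 lies in (23, ∞), so solve −4x + 7 = 33: x = (33 − 7)/(−4) = −13/2.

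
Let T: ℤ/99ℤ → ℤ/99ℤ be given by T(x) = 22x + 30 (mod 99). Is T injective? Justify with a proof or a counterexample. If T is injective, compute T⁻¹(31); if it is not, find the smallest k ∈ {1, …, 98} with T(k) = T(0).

9

We have gcd(22, 99) = 11 > 1. Taking s = 0 and t = 9: T(0) = 30 and T(9) = 22·9 + 30 = 228 ≡ 30 (mod 99).
So T(0) = T(9) while 0 ≠ 9, hence T is not injective.
Since T is not injective, we find the least positive k with T(k) = T(0): this means 22k ≡ 0 (mod 99), i.e. 99 ∣ 22k. Since gcd(22, 99) = 11, dividing through by 11 this holds exactly when 9 ∣ 2k, and as gcd(2, 9) = 1, exactly when 9 ∣ k.
The smallest positive such k is 9.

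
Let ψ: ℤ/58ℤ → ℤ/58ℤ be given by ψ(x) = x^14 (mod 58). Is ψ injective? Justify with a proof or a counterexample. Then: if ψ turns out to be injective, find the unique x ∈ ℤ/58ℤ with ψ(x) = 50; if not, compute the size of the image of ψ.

ψ(1) = 1^14 = 1.
ψ(5): Repeated squaring mod 58: 5^1 ≡ 5, 5^2 ≡ 5² = 25, 5^4 ≡ 25² = 625 ≡ 45, 5^8 ≡ 45² = 2025 ≡ 53. Since 14 = 8 + 4 + 2, 5^14 ≡ 53·45·25: 53·45 = 2385 ≡ 7, then 7·25 = 175 ≡ 1. So 5^14 ≡ 1 (mod 58).
So ψ(1) = ψ(5) = 1 while 1 ≠ 5, hence ψ is not injective.
Since ψ is not injective, we determine |image(ψ)|. Computing x^14 mod 58 for each x (by repeated squaring, reducing mod 58 at every step), the values ψ(0), ψ(1), …, ψ(57) are: 0, 1, 28, 57, 30, 1, 30, 1, 28, 1, 28, 57, 28, 1, 28, 57, 30, 57, 28, 57, 30, 57, 30, 1, 30, 1, 28, 57, 30, 29, 30, 57, 28, 1, 30, 1, 30, 57, 30, 57, 28, 57, 30, 57, 28, 1, 28, 57, 28, 1, 28, 1, 30, 1, 30, 57, 28, 1.
The distinct values are {0, 1, 28, 29, 30, 57}; there are 6 of them.

6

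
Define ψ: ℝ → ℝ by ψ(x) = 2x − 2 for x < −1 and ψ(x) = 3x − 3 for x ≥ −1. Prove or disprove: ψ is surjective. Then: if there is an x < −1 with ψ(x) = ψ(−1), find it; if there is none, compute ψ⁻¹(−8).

Both pieces are strictly increasing (slopes 2 and 3), so each is injective on its own interval.
The left piece maps (−∞, −1) onto (−∞, −4); the right piece maps [−1, ∞) onto [−6, ∞).
The union (−∞, −4) ∪ [−6, ∞) covers ℝ, so ψ is surjective.
For the follow-up: the images overlap, so an x < −1 with ψ(x) = ψ(−1) exists. ψ(−1) = −6; solving 2x − 2 = −6 for x < −1 gives x = (−6 + 2)/2 = −2.

-2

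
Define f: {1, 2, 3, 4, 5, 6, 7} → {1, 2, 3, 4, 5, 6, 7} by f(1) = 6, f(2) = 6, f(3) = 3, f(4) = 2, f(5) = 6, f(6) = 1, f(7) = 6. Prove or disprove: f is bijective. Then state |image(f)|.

f(1) = 6 = f(2) with 1 ≠ 2, so f is not injective, hence not bijective.
The image of f is {1, 2, 3, 6}, which has 4 elements.

4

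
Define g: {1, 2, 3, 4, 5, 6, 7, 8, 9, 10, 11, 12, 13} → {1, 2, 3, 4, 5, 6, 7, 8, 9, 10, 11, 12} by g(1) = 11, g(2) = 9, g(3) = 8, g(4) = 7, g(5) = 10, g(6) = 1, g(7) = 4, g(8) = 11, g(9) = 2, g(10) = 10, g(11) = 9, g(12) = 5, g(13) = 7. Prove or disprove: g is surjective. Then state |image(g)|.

No element maps to 3, so g is not surjective.
The image of g is {1, 2, 4, 5, 7, 8, 9, 10, 11}, which has 9 elements.

9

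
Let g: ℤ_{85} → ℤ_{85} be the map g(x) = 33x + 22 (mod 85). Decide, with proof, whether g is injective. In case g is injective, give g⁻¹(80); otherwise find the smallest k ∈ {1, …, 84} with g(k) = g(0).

61

If g(x_1) = g(x_2), then 33x_1 ≡ 33x_2 (mod 85). Because gcd(33, 85) = 1, we may cancel 33 to get x_1 ≡ x_2 (mod 85).
Therefore g is injective.
We now compute 33⁻¹ mod 85 explicitly. Euclid's algorithm: 85 = 2·33 + 19, 33 = 1·19 + 14, 19 = 1·14 + 5, 14 = 2·5 + 4, 5 = 1·4 + 1; back-substituting gives 1 = 67·33 − 26·85, so 33⁻¹ ≡ 67 (mod 85).
Since g is injective, we find g⁻¹(80): we need 33x ≡ 80 − 22 ≡ 58 (mod 85). Using 33⁻¹ = 67: x ≡ 67·58 = 3886 = 45·85 + 61, so x = 61.
Check: g(61) = 33·61 + 22 = 2035 = 23·85 + 80 ≡ 80 (mod 85).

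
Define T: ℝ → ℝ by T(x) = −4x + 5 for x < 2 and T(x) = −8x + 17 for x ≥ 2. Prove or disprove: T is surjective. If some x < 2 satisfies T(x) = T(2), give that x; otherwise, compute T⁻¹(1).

Both pieces are strictly decreasing (slopes −4 and −8), so each is injective on its own interval.
The left piece maps (−∞, 2) onto (−3, ∞); the right piece maps [2, ∞) onto (−∞, 1].
The union (−3, ∞) ∪ (−∞, 1] covers ℝ, so T is surjective.
For the follow-up: the images overlap, so an x < 2 with T(x) = T(2) exists. T(2) = 1; solving −4x + 5 = 1 for x < 2 gives x = (1 − 5)/(−4) = 1.

1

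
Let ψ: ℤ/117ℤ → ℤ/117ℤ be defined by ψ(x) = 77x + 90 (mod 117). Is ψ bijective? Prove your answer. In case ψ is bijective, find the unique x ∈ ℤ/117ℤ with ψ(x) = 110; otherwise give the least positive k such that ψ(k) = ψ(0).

58

Suppose ψ(x_1) = ψ(x_2) in ℤ/117ℤ. Then 77x_1 + 90 ≡ 77x_2 + 90 (mod 117), hence 77(x_1 − x_2) ≡ 0 (mod 117).
Since gcd(77, 117) = 1, 77 is invertible modulo 117, hence x_1 − x_2 ≡ 0 (mod 117), i.e. x_1 = x_2.
We now compute 77⁻¹ mod 117 explicitly. Euclid's algorithm: 117 = 1·77 + 40, 77 = 1·40 + 37, 40 = 1·37 + 3, 37 = 12·3 + 1; back-substituting gives 1 = 38·77 − 25·117, so 77⁻¹ ≡ 38 (mod 117).
Then y ↦ 38(y − 90) is a two-sided inverse to ψ, so every y ∈ ℤ/117ℤ has a preimage.
Therefore ψ is bijective.
Since ψ is bijective, we find ψ⁻¹(110): we need 77x ≡ 110 − 90 ≡ 20 (mod 117). Using 77⁻¹ = 38: x ≡ 38·20 = 760 = 6·117 + 58, so x = 58.
Check: ψ(58) = 77·58 + 90 = 4556 = 38·117 + 110 ≡ 110 (mod 117).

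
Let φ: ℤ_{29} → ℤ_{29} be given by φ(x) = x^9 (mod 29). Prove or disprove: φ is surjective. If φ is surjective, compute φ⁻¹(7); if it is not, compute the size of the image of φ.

23

Since 29 is prime, the nonzero elements of ℤ_{29} form a cyclic group of order 28.
As gcd(9, 28) = 1, raising to the 9th power is a bijection on this group: if u^9 ≡ v^9 then (uv^{−1})^9 = 1, and the only element of order dividing gcd(9, 28) = 1 is 1, so u = v.
With φ(0) = 0 this makes φ injective on all of ℤ_{29}, hence bijective (finite equal-size domain and codomain). In particular φ is surjective.
Since φ is surjective, we find the preimage of 7. The inverse of x ↦ x^9 on (ℤ_{29})^× is x ↦ x^25, because 9·25 = 225 = 8·28 + 1 ≡ 1 (mod 28) and x^{28} = 1 for x ≠ 0 (Fermat). So φ⁻¹(7) = 7^25 mod 29.
Repeated squaring mod 29: 7^1 ≡ 7, 7^2 ≡ 7² = 49 ≡ 20, 7^4 ≡ 20² = 400 ≡ 23, 7^8 ≡ 23² = 529 ≡ 7, 7^16 ≡ 7² = 49 ≡ 20. Since 25 = 16 + 8 + 1, 7^25 ≡ 20·7·7: 20·7 = 140 ≡ 24, then 24·7 = 168 ≡ 23. So 7^25 ≡ 23 (mod 29).
Hence φ⁻¹(7) = 23.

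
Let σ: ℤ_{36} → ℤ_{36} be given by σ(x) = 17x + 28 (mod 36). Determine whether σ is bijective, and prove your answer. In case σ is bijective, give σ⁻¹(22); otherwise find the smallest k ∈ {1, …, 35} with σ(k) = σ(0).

Recall that injectivity means: for all a, b in the domain, σ(a) = σ(b) implies a = b.
Suppose σ(a) = σ(b) in ℤ_{36}. Then 17a + 28 ≡ 17b + 28 (mod 36), therefore 17(a − b) ≡ 0 (mod 36).
Since gcd(17, 36) = 1, 17 is invertible modulo 36, hence a − b ≡ 0 (mod 36), i.e. a = b.
We now compute 17⁻¹ mod 36 explicitly. Euclid's algorithm: 36 = 2·17 + 2, 17 = 8·2 + 1; back-substituting gives 1 = 17·17 − 8·36, so 17⁻¹ ≡ 17 (mod 36).
Then y ↦ 17(y − 28) is a two-sided inverse to σ, so every y ∈ ℤ_{36} has a preimage.
So σ is bijective.
Since σ is bijective, we compute σ⁻¹(22): solve 17x + 28 ≡ 22 (mod 36), i.e. 17x ≡ 30 (mod 36).
Multiplying by 17⁻¹ = 17 gives x ≡ 17·30 = 510 = 14·36 + 6 ≡ 6 (mod 36).
Check: σ(6) = 17·6 + 28 = 130 = 3·36 + 22 ≡ 22 (mod 36).

6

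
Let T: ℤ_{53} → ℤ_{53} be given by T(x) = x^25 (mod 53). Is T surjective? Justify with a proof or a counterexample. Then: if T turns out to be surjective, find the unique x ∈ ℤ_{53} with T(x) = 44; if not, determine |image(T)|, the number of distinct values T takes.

47

Since 53 is prime, the nonzero elements of ℤ_{53} form a cyclic group of order 52.
As gcd(25, 52) = 1, raising to the 25th power is a bijection on this group: if x_1^25 ≡ x_2^25 then (x_1x_2^{−1})^25 = 1, and the only element of order dividing gcd(25, 52) = 1 is 1, so x_1 = x_2.
With T(0) = 0 this makes T injective on all of ℤ_{53}, hence bijective (finite equal-size domain and codomain). In particular T is surjective.
Since T is surjective, we find the preimage of 44. The inverse of x ↦ x^25 on (ℤ_{53})^× is x ↦ x^25, because 25·25 = 625 = 12·52 + 1 ≡ 1 (mod 52) and x^{52} = 1 for x ≠ 0 (Fermat). So T⁻¹(44) = 44^25 mod 53.
Repeated squaring mod 53: 44^1 ≡ 44, 44^2 ≡ 44² = 1936 ≡ 28, 44^4 ≡ 28² = 784 ≡ 42, 44^8 ≡ 42² = 1764 ≡ 15, 44^16 ≡ 15² = 225 ≡ 13. Since 25 = 16 + 8 + 1, 44^25 ≡ 13·15·44: 13·15 = 195 ≡ 36, then 36·44 = 1584 ≡ 47. So 44^25 ≡ 47 (mod 53).
Hence T⁻¹(44) = 47.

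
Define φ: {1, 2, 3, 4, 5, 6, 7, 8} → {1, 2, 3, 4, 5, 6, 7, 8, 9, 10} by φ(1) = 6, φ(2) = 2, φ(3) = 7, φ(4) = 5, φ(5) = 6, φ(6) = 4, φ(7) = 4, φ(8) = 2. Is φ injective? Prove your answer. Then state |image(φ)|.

5

φ(1) = 6 = φ(5) with 1 ≠ 5, so φ is not injective.
The image of φ is {2, 4, 5, 6, 7}, which has 5 elements.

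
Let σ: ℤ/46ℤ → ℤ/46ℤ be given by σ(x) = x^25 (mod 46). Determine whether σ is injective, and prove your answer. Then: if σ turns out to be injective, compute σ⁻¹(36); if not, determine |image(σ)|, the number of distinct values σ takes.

18

Computing x^25 mod 46 for each x (by repeated squaring, reducing mod 46 at every step), the values σ(0), σ(1), …, σ(45) are: 0, 1, 8, 27, 18, 33, 32, 21, 6, 39, 34, 43, 26, 35, 30, 17, 2, 37, 36, 5, 42, 15, 22, 23, 24, 31, 4, 41, 10, 9, 44, 29, 16, 11, 20, 3, 12, 7, 40, 25, 14, 13, 28, 19, 38, 45.
Every element of ℤ/46ℤ appears exactly once in this list, so σ is a bijection, and in particular injective.
Since σ is injective, we read off the preimage of 36 from the same table: σ(18) = 36, so σ⁻¹(36) = 18.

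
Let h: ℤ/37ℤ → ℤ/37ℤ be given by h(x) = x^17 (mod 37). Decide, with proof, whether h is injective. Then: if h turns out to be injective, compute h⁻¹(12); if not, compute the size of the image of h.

Since 37 is prime, the nonzero elements of ℤ/37ℤ form a cyclic group of order 36.
As gcd(17, 36) = 1, raising to the 17th power is a bijection on this group: if s^17 ≡ t^17 then (st^{−1})^17 = 1, and the only element of order dividing gcd(17, 36) = 1 is 1, so s = t.
With h(0) = 0 this makes h injective on all of ℤ/37ℤ, hence bijective (finite equal-size domain and codomain). In particular h is injective.
Since h is injective, we find the preimage of 12. The inverse of x ↦ x^17 on (ℤ/37ℤ)^× is x ↦ x^17, because 17·17 = 289 = 8·36 + 1 ≡ 1 (mod 36) and x^{36} = 1 for x ≠ 0 (Fermat). So h⁻¹(12) = 12^17 mod 37.
Repeated squaring mod 37: 12^1 ≡ 12, 12^2 ≡ 12² = 144 ≡ 33, 12^4 ≡ 33² = 1089 ≡ 16, 12^8 ≡ 16² = 256 ≡ 34, 12^16 ≡ 34² = 1156 ≡ 9. Since 17 = 16 + 1, 12^17 ≡ 9·12: 9·12 = 108 ≡ 34. So 12^17 ≡ 34 (mod 37).
Hence h⁻¹(12) = 34.

34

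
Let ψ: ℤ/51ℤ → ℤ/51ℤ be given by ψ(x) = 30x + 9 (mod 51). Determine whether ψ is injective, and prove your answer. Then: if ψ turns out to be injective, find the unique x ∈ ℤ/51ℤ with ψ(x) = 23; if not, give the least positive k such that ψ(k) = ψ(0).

We have gcd(30, 51) = 3 > 1. Taking u = 0 and v = 17: ψ(0) = 9 and ψ(17) = 30·17 + 9 = 519 ≡ 9 (mod 51).
So ψ(0) = ψ(17) while 0 ≠ 17, so ψ is not injective.
Since ψ is not injective, we find the least positive k with ψ(k) = ψ(0): this means 30k ≡ 0 (mod 51), i.e. 51 ∣ 30k. Since gcd(30, 51) = 3, dividing through by 3 this holds exactly when 17 ∣ 10k, and as gcd(10, 17) = 1, exactly when 17 ∣ k.
The smallest positive such k is 17.

17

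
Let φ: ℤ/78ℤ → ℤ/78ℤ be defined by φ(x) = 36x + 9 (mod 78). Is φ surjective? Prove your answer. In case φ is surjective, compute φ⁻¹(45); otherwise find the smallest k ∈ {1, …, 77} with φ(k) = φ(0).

Since gcd(36, 78) = 6, we have 36x ≡ 0 (mod 6) for all x, so φ(x) ≡ 3 (mod 6).
But 0 ≢ 3 (mod 6), so 0 ∈ ℤ/78ℤ has no preimage. Therefore φ is not surjective.
Since φ is not surjective, we find the least positive k with φ(k) = φ(0): this means 36k ≡ 0 (mod 78), i.e. 78 ∣ 36k. Since gcd(36, 78) = 6, dividing through by 6 this holds exactly when 13 ∣ 6k, and as gcd(6, 13) = 1, exactly when 13 ∣ k.
The smallest positive such k is 13.

13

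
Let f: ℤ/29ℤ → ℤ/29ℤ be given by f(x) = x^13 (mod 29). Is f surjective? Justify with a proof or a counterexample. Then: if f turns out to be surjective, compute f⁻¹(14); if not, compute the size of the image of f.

2

Since 29 is prime, the nonzero elements of ℤ/29ℤ form a cyclic group of order 28.
As gcd(13, 28) = 1, raising to the 13th power is a bijection on this group: if a^13 ≡ b^13 then (ab^{−1})^13 = 1, and the only element of order dividing gcd(13, 28) = 1 is 1, so a = b.
With f(0) = 0 this makes f injective on all of ℤ/29ℤ, hence bijective (finite equal-size domain and codomain). In particular f is surjective.
Since f is surjective, we find the preimage of 14. The inverse of x ↦ x^13 on (ℤ/29ℤ)^× is x ↦ x^13, because 13·13 = 169 = 6·28 + 1 ≡ 1 (mod 28) and x^{28} = 1 for x ≠ 0 (Fermat). So f⁻¹(14) = 14^13 mod 29.
Repeated squaring mod 29: 14^1 ≡ 14, 14^2 ≡ 14² = 196 ≡ 22, 14^4 ≡ 22² = 484 ≡ 20, 14^8 ≡ 20² = 400 ≡ 23. Since 13 = 8 + 4 + 1, 14^13 ≡ 23·20·14: 23·20 = 460 ≡ 25, then 25·14 = 350 ≡ 2. So 14^13 ≡ 2 (mod 29).
Hence f⁻¹(14) = 2.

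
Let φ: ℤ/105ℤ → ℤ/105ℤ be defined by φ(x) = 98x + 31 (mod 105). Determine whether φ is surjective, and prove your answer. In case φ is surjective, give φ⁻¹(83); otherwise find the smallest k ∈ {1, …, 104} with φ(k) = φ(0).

Since gcd(98, 105) = 7, we have 98x ≡ 0 (mod 7) for all x, so φ(x) ≡ 3 (mod 7).
But 0 ≢ 3 (mod 7), so 0 ∈ ℤ/105ℤ has no preimage. Hence φ is not surjective.
Since φ is not surjective, we find the least positive k with φ(k) = φ(0): this means 98k ≡ 0 (mod 105), i.e. 105 ∣ 98k. Since gcd(98, 105) = 7, dividing through by 7 this holds exactly when 15 ∣ 14k, and as gcd(14, 15) = 1, exactly when 15 ∣ k.
The smallest positive such k is 15.

15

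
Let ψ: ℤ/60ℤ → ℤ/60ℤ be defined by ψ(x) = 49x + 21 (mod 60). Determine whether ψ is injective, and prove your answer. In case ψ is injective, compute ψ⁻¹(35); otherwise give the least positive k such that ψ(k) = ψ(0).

If ψ(a) = ψ(b), then 49a ≡ 49b (mod 60). Because gcd(49, 60) = 1, we may cancel 49 to get a ≡ b (mod 60).
Hence ψ is injective.
We now compute 49⁻¹ mod 60 explicitly. Euclid's algorithm: 60 = 1·49 + 11, 49 = 4·11 + 5, 11 = 2·5 + 1; back-substituting gives 1 = 49·49 − 40·60, so 49⁻¹ ≡ 49 (mod 60).
Since ψ is injective, we compute ψ⁻¹(35): solve 49x + 21 ≡ 35 (mod 60), i.e. 49x ≡ 14 (mod 60).
Multiplying by 49⁻¹ = 49 gives x ≡ 49·14 = 686 = 11·60 + 26 ≡ 26 (mod 60).
Check: ψ(26) = 49·26 + 21 = 1295 = 21·60 + 35 ≡ 35 (mod 60).

26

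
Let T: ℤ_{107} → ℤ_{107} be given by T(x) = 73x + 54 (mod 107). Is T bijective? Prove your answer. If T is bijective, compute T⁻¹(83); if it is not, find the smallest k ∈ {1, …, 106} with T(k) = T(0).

103

Suppose T(a) = T(b) in ℤ_{107}. Then 73a + 54 ≡ 73b + 54 (mod 107), thus 73(a − b) ≡ 0 (mod 107).
Since gcd(73, 107) = 1, 73 is invertible modulo 107, so a − b ≡ 0 (mod 107), i.e. a = b.
We now compute 73⁻¹ mod 107 explicitly. Euclid's algorithm: 107 = 1·73 + 34, 73 = 2·34 + 5, 34 = 6·5 + 4, 5 = 1·4 + 1; back-substituting gives 1 = 22·73 − 15·107, so 73⁻¹ ≡ 22 (mod 107).
For any y ∈ ℤ_{107}, x = 22(y − 54) mod 107 satisfies T(x) = 73·22(y − 54) + 54 ≡ y (since 73·22 ≡ 1 mod 107). So every y has a preimage.
Hence T is bijective.
Since T is bijective, we find T⁻¹(83): we need 73x ≡ 83 − 54 ≡ 29 (mod 107). Using 73⁻¹ = 22: x ≡ 22·29 = 638 = 5·107 + 103, so x = 103.
Check: T(103) = 73·103 + 54 = 7573 = 70·107 + 83 ≡ 83 (mod 107).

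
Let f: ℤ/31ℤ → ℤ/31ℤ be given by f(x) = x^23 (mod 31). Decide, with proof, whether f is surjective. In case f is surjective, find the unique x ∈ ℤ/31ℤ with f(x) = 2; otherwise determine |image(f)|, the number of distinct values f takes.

4

Since 31 is prime, the nonzero elements of ℤ/31ℤ form a cyclic group of order 30.
As gcd(23, 30) = 1, raising to the 23rd power is a bijection on this group: if s^23 ≡ t^23 then (st^{−1})^23 = 1, and the only element of order dividing gcd(23, 30) = 1 is 1, so s = t.
With f(0) = 0 this makes f injective on all of ℤ/31ℤ, hence bijective (finite equal-size domain and codomain). In particular f is surjective.
Since f is surjective, we find the preimage of 2. The inverse of x ↦ x^23 on (ℤ/31ℤ)^× is x ↦ x^17, because 23·17 = 391 = 13·30 + 1 ≡ 1 (mod 30) and x^{30} = 1 for x ≠ 0 (Fermat). So f⁻¹(2) = 2^17 mod 31.
Repeated squaring mod 31: 2^1 ≡ 2, 2^2 ≡ 2² = 4, 2^4 ≡ 4² = 16, 2^8 ≡ 16² = 256 ≡ 8, 2^16 ≡ 8² = 64 ≡ 2. Since 17 = 16 + 1, 2^17 ≡ 2·2: 2·2 = 4. So 2^17 ≡ 4 (mod 31).
Hence f⁻¹(2) = 4.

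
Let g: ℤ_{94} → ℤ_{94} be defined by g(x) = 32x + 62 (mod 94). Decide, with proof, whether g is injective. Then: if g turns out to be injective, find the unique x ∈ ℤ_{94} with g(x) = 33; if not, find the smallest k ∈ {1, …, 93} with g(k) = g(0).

We have gcd(32, 94) = 2 > 1. Taking u = 0 and v = 47: g(0) = 62 and g(47) = 32·47 + 62 = 1566 ≡ 62 (mod 94).
So g(0) = g(47) while 0 ≠ 47, so g is not injective.
Since g is not injective, we find the least positive k with g(k) = g(0): this means 32k ≡ 0 (mod 94), i.e. 94 ∣ 32k. Since gcd(32, 94) = 2, dividing through by 2 this holds exactly when 47 ∣ 16k, and as gcd(16, 47) = 1, exactly when 47 ∣ k.
The smallest positive such k is 47.

47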